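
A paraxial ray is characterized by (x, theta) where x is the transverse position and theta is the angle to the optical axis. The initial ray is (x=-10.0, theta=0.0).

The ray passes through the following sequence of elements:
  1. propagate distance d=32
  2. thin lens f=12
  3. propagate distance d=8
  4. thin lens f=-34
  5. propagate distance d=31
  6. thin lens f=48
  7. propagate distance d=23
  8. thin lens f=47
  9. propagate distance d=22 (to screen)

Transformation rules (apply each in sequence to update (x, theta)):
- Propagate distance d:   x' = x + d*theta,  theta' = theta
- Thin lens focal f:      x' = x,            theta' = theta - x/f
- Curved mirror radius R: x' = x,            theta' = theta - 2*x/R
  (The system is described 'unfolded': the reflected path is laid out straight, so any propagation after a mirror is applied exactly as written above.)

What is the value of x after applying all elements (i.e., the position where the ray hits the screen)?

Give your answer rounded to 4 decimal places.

Answer: 21.6440

Derivation:
Initial: x=-10.0000 theta=0.0000
After 1 (propagate distance d=32): x=-10.0000 theta=0.0000
After 2 (thin lens f=12): x=-10.0000 theta=5/6 (≈0.8333)
After 3 (propagate distance d=8): x=-10/3 (≈-3.3333) theta=5/6 (≈0.8333)
After 4 (thin lens f=-34): x=-10/3 (≈-3.3333) theta=25/34 (≈0.7353)
After 5 (propagate distance d=31): x=1985/102 (≈19.4608) theta=25/34 (≈0.7353)
After 6 (thin lens f=48): x=1985/102 (≈19.4608) theta=95/288 (≈0.3299)
After 7 (propagate distance d=23): x=132425/4896 (≈27.0476) theta=95/288 (≈0.3299)
After 8 (thin lens f=47): x=132425/4896 (≈27.0476) theta=-785/3196 (≈-0.2456)
After 9 (propagate distance d=22 (to screen)): x=4980535/230112 (≈21.6440) theta=-785/3196 (≈-0.2456)
Rounded to 4 decimal places: x = 21.6440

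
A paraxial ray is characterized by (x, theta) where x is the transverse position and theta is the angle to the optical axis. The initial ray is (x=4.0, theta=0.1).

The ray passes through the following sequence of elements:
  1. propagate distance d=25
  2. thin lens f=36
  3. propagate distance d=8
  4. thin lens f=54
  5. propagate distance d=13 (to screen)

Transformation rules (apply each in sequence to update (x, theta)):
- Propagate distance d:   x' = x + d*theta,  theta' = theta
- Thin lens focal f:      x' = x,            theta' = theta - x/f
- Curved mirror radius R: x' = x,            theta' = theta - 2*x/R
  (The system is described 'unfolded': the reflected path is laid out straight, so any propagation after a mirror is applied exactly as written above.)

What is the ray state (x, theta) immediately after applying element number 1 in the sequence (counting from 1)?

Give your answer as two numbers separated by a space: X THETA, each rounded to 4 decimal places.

Answer: 6.5000 0.1000

Derivation:
Initial: x=4.0000 theta=0.1000
After 1 (propagate distance d=25): x=6.5000 theta=0.1000
Rounded to 4 decimal places: x = 6.5000, theta = 0.1000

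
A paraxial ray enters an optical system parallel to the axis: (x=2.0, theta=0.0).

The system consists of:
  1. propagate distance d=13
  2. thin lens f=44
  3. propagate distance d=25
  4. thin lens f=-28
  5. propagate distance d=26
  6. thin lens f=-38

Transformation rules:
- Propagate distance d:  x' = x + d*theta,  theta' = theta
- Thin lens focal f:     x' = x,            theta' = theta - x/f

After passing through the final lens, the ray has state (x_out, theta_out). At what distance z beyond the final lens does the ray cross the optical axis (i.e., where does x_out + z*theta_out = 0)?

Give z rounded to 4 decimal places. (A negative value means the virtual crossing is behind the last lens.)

Answer: 257.3636

Derivation:
Initial: x=2.0000 theta=0.0000
After 1 (propagate distance d=13): x=2.0000 theta=0.0000
After 2 (thin lens f=44): x=2.0000 theta=-1/22 (≈-0.0455)
After 3 (propagate distance d=25): x=19/22 (≈0.8636) theta=-1/22 (≈-0.0455)
After 4 (thin lens f=-28): x=19/22 (≈0.8636) theta=-9/616 (≈-0.0146)
After 5 (propagate distance d=26): x=149/308 (≈0.4838) theta=-9/616 (≈-0.0146)
After 6 (thin lens f=-38): x=149/308 (≈0.4838) theta=-1/532 (≈-0.0019)
z_focus = -x_out/theta_out = -(149/308)/(-1/532) = 2831/11 ≈ 257.3636
Rounded to 4 decimal places: z = 257.3636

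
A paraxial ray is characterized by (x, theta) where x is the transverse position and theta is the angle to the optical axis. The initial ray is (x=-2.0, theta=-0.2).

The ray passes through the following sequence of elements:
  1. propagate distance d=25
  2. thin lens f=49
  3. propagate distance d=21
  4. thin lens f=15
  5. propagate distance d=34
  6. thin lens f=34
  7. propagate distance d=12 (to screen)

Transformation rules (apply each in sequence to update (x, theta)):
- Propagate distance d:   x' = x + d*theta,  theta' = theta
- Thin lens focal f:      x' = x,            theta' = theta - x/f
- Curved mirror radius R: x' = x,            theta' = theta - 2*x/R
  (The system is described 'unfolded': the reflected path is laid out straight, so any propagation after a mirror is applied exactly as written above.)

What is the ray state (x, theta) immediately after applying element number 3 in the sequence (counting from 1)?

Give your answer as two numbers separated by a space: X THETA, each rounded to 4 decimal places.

Answer: -8.2000 -0.0571

Derivation:
Initial: x=-2.0000 theta=-0.2000
After 1 (propagate distance d=25): x=-7.0000 theta=-0.2000
After 2 (thin lens f=49): x=-7.0000 theta=-2/35 (≈-0.0571)
After 3 (propagate distance d=21): x=-8.2000 theta=-2/35 (≈-0.0571)
Rounded to 4 decimal places: x = -8.2000, theta = -0.0571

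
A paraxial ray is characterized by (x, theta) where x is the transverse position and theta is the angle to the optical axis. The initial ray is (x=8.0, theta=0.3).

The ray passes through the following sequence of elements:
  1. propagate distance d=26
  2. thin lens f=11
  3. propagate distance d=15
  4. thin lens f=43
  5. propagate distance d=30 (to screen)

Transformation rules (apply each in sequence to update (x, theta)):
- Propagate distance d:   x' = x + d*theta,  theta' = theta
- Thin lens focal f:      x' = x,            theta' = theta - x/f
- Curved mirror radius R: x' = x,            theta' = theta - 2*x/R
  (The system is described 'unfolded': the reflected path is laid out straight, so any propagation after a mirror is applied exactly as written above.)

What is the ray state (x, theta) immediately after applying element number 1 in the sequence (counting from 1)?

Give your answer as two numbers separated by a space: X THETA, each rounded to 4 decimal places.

Answer: 15.8000 0.3000

Derivation:
Initial: x=8.0000 theta=0.3000
After 1 (propagate distance d=26): x=15.8000 theta=0.3000
Rounded to 4 decimal places: x = 15.8000, theta = 0.3000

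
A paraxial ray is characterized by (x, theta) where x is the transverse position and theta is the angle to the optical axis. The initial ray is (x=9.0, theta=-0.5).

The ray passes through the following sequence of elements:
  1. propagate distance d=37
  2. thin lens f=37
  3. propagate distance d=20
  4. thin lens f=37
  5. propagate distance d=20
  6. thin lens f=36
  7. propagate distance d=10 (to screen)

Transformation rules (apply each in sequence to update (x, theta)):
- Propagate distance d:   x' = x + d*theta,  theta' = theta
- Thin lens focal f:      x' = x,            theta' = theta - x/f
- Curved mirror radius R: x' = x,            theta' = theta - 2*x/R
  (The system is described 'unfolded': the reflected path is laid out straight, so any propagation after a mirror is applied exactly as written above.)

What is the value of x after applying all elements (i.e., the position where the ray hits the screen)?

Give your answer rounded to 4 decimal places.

Answer: -6.8303

Derivation:
Initial: x=9.0000 theta=-0.5000
After 1 (propagate distance d=37): x=-9.5000 theta=-0.5000
After 2 (thin lens f=37): x=-9.5000 theta=-9/37 (≈-0.2432)
After 3 (propagate distance d=20): x=-1063/74 (≈-14.3649) theta=-9/37 (≈-0.2432)
After 4 (thin lens f=37): x=-1063/74 (≈-14.3649) theta=397/2738 (≈0.1450)
After 5 (propagate distance d=20): x=-31391/2738 (≈-11.4649) theta=397/2738 (≈0.1450)
After 6 (thin lens f=36): x=-31391/2738 (≈-11.4649) theta=45683/98568 (≈0.4635)
After 7 (propagate distance d=10 (to screen)): x=-336623/49284 (≈-6.8303) theta=45683/98568 (≈0.4635)
Rounded to 4 decimal places: x = -6.8303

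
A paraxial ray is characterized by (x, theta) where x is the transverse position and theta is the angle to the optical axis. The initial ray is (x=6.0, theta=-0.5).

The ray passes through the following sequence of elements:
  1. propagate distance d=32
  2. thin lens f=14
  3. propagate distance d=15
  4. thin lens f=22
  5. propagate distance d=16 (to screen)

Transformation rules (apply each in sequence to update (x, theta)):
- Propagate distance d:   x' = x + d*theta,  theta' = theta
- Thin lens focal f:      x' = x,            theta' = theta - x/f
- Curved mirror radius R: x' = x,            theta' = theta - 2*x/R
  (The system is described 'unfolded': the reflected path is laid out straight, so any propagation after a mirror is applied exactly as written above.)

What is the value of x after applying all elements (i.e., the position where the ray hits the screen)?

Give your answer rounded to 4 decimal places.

Answer: 1.5779

Derivation:
Initial: x=6.0000 theta=-0.5000
After 1 (propagate distance d=32): x=-10.0000 theta=-0.5000
After 2 (thin lens f=14): x=-10.0000 theta=3/14 (≈0.2143)
After 3 (propagate distance d=15): x=-95/14 (≈-6.7857) theta=3/14 (≈0.2143)
After 4 (thin lens f=22): x=-95/14 (≈-6.7857) theta=23/44 (≈0.5227)
After 5 (propagate distance d=16 (to screen)): x=243/154 (≈1.5779) theta=23/44 (≈0.5227)
Rounded to 4 decimal places: x = 1.5779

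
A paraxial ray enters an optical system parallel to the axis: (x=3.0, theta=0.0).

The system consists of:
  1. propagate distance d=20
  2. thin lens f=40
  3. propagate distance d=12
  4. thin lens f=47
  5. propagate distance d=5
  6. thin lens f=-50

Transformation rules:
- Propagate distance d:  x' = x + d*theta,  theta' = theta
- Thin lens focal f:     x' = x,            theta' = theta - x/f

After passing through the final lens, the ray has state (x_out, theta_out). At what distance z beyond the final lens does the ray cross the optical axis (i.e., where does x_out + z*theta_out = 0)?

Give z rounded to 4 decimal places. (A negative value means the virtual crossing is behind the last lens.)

Answer: 16.7497

Derivation:
Initial: x=3.0000 theta=0.0000
After 1 (propagate distance d=20): x=3.0000 theta=0.0000
After 2 (thin lens f=40): x=3.0000 theta=-0.0750
After 3 (propagate distance d=12): x=2.1000 theta=-0.0750
After 4 (thin lens f=47): x=2.1000 theta=-45/376 (≈-0.1197)
After 5 (propagate distance d=5): x=2823/1880 (≈1.5016) theta=-45/376 (≈-0.1197)
After 6 (thin lens f=-50): x=2823/1880 (≈1.5016) theta=-8427/94000 (≈-0.0896)
z_focus = -x_out/theta_out = -(2823/1880)/(-8427/94000) = 47050/2809 ≈ 16.7497
Rounded to 4 decimal places: z = 16.7497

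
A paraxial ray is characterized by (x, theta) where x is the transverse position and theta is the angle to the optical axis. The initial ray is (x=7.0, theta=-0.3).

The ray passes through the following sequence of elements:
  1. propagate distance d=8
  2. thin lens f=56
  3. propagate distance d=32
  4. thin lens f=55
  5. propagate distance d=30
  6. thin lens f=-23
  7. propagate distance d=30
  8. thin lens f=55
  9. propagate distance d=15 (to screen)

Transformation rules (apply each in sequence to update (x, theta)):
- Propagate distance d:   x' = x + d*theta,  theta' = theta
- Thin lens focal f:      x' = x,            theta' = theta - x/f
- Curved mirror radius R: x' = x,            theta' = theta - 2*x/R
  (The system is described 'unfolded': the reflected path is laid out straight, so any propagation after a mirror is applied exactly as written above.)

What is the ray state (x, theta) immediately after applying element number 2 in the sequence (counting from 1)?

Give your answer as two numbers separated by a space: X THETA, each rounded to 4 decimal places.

Initial: x=7.0000 theta=-0.3000
After 1 (propagate distance d=8): x=4.6000 theta=-0.3000
After 2 (thin lens f=56): x=4.6000 theta=-107/280 (≈-0.3821)
Rounded to 4 decimal places: x = 4.6000, theta = -0.3821

Answer: 4.6000 -0.3821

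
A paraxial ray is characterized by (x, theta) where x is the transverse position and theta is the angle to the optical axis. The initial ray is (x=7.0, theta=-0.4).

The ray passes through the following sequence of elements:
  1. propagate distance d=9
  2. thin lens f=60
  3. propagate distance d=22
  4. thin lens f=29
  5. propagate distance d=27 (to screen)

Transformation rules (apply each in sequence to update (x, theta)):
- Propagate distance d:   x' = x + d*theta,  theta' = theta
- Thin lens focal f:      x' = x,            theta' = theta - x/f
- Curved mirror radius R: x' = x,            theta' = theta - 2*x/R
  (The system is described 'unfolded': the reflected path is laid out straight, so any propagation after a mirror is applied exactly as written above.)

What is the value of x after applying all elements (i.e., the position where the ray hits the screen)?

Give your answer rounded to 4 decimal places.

Initial: x=7.0000 theta=-0.4000
After 1 (propagate distance d=9): x=3.4000 theta=-0.4000
After 2 (thin lens f=60): x=3.4000 theta=-137/300 (≈-0.4567)
After 3 (propagate distance d=22): x=-997/150 (≈-6.6467) theta=-137/300 (≈-0.4567)
After 4 (thin lens f=29): x=-997/150 (≈-6.6467) theta=-1979/8700 (≈-0.2275)
After 5 (propagate distance d=27 (to screen)): x=-111259/8700 (≈-12.7884) theta=-1979/8700 (≈-0.2275)
Rounded to 4 decimal places: x = -12.7884

Answer: -12.7884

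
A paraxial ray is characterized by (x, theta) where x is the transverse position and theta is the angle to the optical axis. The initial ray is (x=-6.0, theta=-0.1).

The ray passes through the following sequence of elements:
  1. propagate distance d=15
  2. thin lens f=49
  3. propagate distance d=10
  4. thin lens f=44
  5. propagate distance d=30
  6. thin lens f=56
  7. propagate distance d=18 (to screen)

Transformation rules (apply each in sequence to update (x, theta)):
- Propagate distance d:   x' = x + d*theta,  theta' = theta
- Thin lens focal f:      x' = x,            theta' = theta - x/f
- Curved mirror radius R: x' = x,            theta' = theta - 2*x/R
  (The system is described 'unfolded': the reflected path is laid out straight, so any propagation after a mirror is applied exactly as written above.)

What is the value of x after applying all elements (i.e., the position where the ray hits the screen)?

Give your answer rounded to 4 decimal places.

Initial: x=-6.0000 theta=-0.1000
After 1 (propagate distance d=15): x=-7.5000 theta=-0.1000
After 2 (thin lens f=49): x=-7.5000 theta=13/245 (≈0.0531)
After 3 (propagate distance d=10): x=-683/98 (≈-6.9694) theta=13/245 (≈0.0531)
After 4 (thin lens f=44): x=-683/98 (≈-6.9694) theta=4559/21560 (≈0.2115)
After 5 (propagate distance d=30): x=-1349/2156 (≈-0.6257) theta=4559/21560 (≈0.2115)
After 6 (thin lens f=56): x=-1349/2156 (≈-0.6257) theta=134397/603680 (≈0.2226)
After 7 (propagate distance d=18 (to screen)): x=1020713/301840 (≈3.3816) theta=134397/603680 (≈0.2226)
Rounded to 4 decimal places: x = 3.3816

Answer: 3.3816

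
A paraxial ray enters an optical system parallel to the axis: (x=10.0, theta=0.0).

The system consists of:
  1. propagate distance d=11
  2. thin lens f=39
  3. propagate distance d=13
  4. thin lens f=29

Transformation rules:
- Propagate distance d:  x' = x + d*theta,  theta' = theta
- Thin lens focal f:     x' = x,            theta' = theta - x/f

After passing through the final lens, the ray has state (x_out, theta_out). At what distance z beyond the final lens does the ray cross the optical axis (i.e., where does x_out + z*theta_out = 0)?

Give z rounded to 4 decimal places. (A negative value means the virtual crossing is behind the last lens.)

Initial: x=10.0000 theta=0.0000
After 1 (propagate distance d=11): x=10.0000 theta=0.0000
After 2 (thin lens f=39): x=10.0000 theta=-10/39 (≈-0.2564)
After 3 (propagate distance d=13): x=20/3 (≈6.6667) theta=-10/39 (≈-0.2564)
After 4 (thin lens f=29): x=20/3 (≈6.6667) theta=-550/1131 (≈-0.4863)
z_focus = -x_out/theta_out = -(20/3)/(-550/1131) = 754/55 ≈ 13.7091
Rounded to 4 decimal places: z = 13.7091

Answer: 13.7091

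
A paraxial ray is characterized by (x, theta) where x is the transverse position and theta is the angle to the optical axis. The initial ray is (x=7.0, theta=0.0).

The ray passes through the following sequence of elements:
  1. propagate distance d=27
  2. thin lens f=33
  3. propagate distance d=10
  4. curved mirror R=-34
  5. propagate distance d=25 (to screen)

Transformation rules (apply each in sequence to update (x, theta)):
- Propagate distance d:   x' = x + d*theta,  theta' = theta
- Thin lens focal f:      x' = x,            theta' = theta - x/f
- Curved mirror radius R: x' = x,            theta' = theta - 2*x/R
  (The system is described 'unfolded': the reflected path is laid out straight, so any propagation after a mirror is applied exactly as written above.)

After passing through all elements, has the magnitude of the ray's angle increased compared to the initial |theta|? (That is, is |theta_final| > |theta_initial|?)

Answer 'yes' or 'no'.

Answer: yes

Derivation:
Initial: x=7.0000 theta=0.0000
After 1 (propagate distance d=27): x=7.0000 theta=0.0000
After 2 (thin lens f=33): x=7.0000 theta=-7/33 (≈-0.2121)
After 3 (propagate distance d=10): x=161/33 (≈4.8788) theta=-7/33 (≈-0.2121)
After 4 (curved mirror R=-34): x=161/33 (≈4.8788) theta=14/187 (≈0.0749)
After 5 (propagate distance d=25 (to screen)): x=3787/561 (≈6.7504) theta=14/187 (≈0.0749)
|theta_initial|=0.0000 |theta_final|=14/187 (≈0.0749) -> increased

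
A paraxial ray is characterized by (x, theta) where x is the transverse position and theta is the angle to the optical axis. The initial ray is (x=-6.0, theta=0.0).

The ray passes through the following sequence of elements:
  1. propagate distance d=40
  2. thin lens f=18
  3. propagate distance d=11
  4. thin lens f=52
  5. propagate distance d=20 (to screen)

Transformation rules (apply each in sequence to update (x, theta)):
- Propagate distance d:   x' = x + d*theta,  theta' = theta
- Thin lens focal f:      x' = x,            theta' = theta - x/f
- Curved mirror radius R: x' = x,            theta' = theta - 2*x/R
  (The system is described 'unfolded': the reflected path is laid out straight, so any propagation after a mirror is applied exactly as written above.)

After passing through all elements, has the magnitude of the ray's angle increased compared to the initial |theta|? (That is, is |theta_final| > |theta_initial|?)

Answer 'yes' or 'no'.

Initial: x=-6.0000 theta=0.0000
After 1 (propagate distance d=40): x=-6.0000 theta=0.0000
After 2 (thin lens f=18): x=-6.0000 theta=1/3 (≈0.3333)
After 3 (propagate distance d=11): x=-7/3 (≈-2.3333) theta=1/3 (≈0.3333)
After 4 (thin lens f=52): x=-7/3 (≈-2.3333) theta=59/156 (≈0.3782)
After 5 (propagate distance d=20 (to screen)): x=68/13 (≈5.2308) theta=59/156 (≈0.3782)
|theta_initial|=0.0000 |theta_final|=59/156 (≈0.3782) -> increased

Answer: yes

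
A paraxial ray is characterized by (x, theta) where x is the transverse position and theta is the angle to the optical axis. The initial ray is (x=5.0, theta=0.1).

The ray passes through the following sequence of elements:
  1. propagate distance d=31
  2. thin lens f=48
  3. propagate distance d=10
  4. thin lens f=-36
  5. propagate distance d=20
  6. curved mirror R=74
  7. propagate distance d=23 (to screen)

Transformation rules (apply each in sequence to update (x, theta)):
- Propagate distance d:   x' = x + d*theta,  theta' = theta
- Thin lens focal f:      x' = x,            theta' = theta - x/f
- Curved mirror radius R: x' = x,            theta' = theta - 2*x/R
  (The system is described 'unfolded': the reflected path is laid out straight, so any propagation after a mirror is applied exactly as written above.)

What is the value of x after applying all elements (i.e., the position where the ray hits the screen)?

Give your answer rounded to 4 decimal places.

Initial: x=5.0000 theta=0.1000
After 1 (propagate distance d=31): x=8.1000 theta=0.1000
After 2 (thin lens f=48): x=8.1000 theta=-11/160 (≈-0.0688)
After 3 (propagate distance d=10): x=7.4125 theta=-11/160 (≈-0.0688)
After 4 (thin lens f=-36): x=7.4125 theta=79/576 (≈0.1372)
After 5 (propagate distance d=20): x=457/45 (≈10.1556) theta=79/576 (≈0.1372)
After 6 (curved mirror R=74): x=457/45 (≈10.1556) theta=-14633/106560 (≈-0.1373)
After 7 (propagate distance d=23 (to screen)): x=248539/35520 (≈6.9972) theta=-14633/106560 (≈-0.1373)
Rounded to 4 decimal places: x = 6.9972

Answer: 6.9972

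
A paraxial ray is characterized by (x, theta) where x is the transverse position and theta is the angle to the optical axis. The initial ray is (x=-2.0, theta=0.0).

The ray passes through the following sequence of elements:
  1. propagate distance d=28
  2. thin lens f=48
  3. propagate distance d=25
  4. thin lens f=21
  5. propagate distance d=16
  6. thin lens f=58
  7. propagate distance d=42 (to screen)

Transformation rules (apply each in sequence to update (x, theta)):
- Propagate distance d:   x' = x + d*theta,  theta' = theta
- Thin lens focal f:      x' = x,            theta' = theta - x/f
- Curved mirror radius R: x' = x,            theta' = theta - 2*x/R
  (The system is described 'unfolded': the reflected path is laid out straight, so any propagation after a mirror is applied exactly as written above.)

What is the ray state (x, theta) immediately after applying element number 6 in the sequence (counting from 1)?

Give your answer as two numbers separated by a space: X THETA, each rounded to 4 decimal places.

Initial: x=-2.0000 theta=0.0000
After 1 (propagate distance d=28): x=-2.0000 theta=0.0000
After 2 (thin lens f=48): x=-2.0000 theta=1/24 (≈0.0417)
After 3 (propagate distance d=25): x=-23/24 (≈-0.9583) theta=1/24 (≈0.0417)
After 4 (thin lens f=21): x=-23/24 (≈-0.9583) theta=11/126 (≈0.0873)
After 5 (propagate distance d=16): x=221/504 (≈0.4385) theta=11/126 (≈0.0873)
After 6 (thin lens f=58): x=221/504 (≈0.4385) theta=37/464 (≈0.0797)
Rounded to 4 decimal places: x = 0.4385, theta = 0.0797

Answer: 0.4385 0.0797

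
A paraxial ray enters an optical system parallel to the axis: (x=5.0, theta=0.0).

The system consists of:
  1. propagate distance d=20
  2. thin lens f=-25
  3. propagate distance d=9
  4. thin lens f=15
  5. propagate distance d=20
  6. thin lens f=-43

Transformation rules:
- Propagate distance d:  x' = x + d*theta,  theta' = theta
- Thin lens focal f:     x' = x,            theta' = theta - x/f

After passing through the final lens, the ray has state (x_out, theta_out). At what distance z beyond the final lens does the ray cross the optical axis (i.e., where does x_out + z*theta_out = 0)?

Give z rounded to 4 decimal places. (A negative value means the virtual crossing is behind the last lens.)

Initial: x=5.0000 theta=0.0000
After 1 (propagate distance d=20): x=5.0000 theta=0.0000
After 2 (thin lens f=-25): x=5.0000 theta=0.2000
After 3 (propagate distance d=9): x=6.8000 theta=0.2000
After 4 (thin lens f=15): x=6.8000 theta=-19/75 (≈-0.2533)
After 5 (propagate distance d=20): x=26/15 (≈1.7333) theta=-19/75 (≈-0.2533)
After 6 (thin lens f=-43): x=26/15 (≈1.7333) theta=-229/1075 (≈-0.2130)
z_focus = -x_out/theta_out = -(26/15)/(-229/1075) = 5590/687 ≈ 8.1368
Rounded to 4 decimal places: z = 8.1368

Answer: 8.1368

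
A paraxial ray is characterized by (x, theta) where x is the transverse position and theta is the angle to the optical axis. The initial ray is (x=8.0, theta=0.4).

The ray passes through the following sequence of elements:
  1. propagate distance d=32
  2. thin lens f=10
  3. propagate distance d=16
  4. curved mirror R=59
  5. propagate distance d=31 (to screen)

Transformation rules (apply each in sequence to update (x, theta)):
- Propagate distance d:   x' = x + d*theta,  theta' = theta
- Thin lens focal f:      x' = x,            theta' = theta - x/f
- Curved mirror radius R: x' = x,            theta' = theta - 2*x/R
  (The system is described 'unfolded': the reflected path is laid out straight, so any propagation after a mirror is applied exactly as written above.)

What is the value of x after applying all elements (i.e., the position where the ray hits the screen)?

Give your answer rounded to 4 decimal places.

Answer: -51.7708

Derivation:
Initial: x=8.0000 theta=0.4000
After 1 (propagate distance d=32): x=20.8000 theta=0.4000
After 2 (thin lens f=10): x=20.8000 theta=-1.6800
After 3 (propagate distance d=16): x=-6.0800 theta=-1.6800
After 4 (curved mirror R=59): x=-6.0800 theta=-2174/1475 (≈-1.4739)
After 5 (propagate distance d=31 (to screen)): x=-76362/1475 (≈-51.7708) theta=-2174/1475 (≈-1.4739)
Rounded to 4 decimal places: x = -51.7708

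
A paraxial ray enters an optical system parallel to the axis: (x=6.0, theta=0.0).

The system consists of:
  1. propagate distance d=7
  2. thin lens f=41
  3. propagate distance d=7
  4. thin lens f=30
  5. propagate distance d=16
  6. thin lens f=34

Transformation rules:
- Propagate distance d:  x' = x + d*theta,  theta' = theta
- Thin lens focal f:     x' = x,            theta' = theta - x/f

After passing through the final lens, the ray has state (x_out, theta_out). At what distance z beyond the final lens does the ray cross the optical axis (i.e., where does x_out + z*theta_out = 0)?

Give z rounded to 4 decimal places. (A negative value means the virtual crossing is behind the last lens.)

Initial: x=6.0000 theta=0.0000
After 1 (propagate distance d=7): x=6.0000 theta=0.0000
After 2 (thin lens f=41): x=6.0000 theta=-6/41 (≈-0.1463)
After 3 (propagate distance d=7): x=204/41 (≈4.9756) theta=-6/41 (≈-0.1463)
After 4 (thin lens f=30): x=204/41 (≈4.9756) theta=-64/205 (≈-0.3122)
After 5 (propagate distance d=16): x=-4/205 (≈-0.0195) theta=-64/205 (≈-0.3122)
After 6 (thin lens f=34): x=-4/205 (≈-0.0195) theta=-1086/3485 (≈-0.3116)
z_focus = -x_out/theta_out = -(-4/205)/(-1086/3485) = -34/543 ≈ -0.0626
Rounded to 4 decimal places: z = -0.0626

Answer: -0.0626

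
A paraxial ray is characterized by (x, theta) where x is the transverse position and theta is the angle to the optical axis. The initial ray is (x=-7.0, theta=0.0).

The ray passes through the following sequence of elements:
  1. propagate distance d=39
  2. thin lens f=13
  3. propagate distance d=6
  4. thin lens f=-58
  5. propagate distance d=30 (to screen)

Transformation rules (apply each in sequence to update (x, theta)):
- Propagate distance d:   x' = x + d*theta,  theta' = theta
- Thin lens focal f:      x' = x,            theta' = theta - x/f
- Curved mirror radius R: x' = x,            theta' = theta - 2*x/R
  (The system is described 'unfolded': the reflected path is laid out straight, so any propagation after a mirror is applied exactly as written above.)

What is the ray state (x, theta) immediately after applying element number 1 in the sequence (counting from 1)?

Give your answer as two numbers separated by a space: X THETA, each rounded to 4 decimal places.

Initial: x=-7.0000 theta=0.0000
After 1 (propagate distance d=39): x=-7.0000 theta=0.0000
Rounded to 4 decimal places: x = -7.0000, theta = 0.0000

Answer: -7.0000 0.0000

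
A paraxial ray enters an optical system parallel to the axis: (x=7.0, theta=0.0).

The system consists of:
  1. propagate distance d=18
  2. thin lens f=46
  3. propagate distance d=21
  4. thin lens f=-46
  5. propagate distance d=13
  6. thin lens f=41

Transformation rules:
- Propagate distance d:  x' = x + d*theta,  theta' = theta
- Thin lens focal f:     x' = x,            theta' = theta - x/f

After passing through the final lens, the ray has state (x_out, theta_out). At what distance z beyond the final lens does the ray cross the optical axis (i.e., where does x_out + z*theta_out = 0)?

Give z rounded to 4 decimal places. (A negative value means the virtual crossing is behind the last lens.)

Answer: 20.6887

Derivation:
Initial: x=7.0000 theta=0.0000
After 1 (propagate distance d=18): x=7.0000 theta=0.0000
After 2 (thin lens f=46): x=7.0000 theta=-7/46 (≈-0.1522)
After 3 (propagate distance d=21): x=175/46 (≈3.8043) theta=-7/46 (≈-0.1522)
After 4 (thin lens f=-46): x=175/46 (≈3.8043) theta=-147/2116 (≈-0.0695)
After 5 (propagate distance d=13): x=6139/2116 (≈2.9012) theta=-147/2116 (≈-0.0695)
After 6 (thin lens f=41): x=6139/2116 (≈2.9012) theta=-6083/43378 (≈-0.1402)
z_focus = -x_out/theta_out = -(6139/2116)/(-6083/43378) = 35957/1738 ≈ 20.6887
Rounded to 4 decimal places: z = 20.6887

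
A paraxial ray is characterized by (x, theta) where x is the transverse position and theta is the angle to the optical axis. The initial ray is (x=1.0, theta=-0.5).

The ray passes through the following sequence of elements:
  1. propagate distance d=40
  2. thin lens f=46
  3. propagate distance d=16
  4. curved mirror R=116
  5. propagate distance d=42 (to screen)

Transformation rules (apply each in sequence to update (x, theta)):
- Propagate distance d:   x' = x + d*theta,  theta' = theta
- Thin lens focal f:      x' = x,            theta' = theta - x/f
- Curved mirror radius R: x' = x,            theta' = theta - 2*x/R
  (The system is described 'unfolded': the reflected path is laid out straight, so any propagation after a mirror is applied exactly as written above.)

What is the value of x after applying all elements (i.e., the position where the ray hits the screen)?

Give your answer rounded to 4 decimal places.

Initial: x=1.0000 theta=-0.5000
After 1 (propagate distance d=40): x=-19.0000 theta=-0.5000
After 2 (thin lens f=46): x=-19.0000 theta=-2/23 (≈-0.0870)
After 3 (propagate distance d=16): x=-469/23 (≈-20.3913) theta=-2/23 (≈-0.0870)
After 4 (curved mirror R=116): x=-469/23 (≈-20.3913) theta=353/1334 (≈0.2646)
After 5 (propagate distance d=42 (to screen)): x=-6188/667 (≈-9.2774) theta=353/1334 (≈0.2646)
Rounded to 4 decimal places: x = -9.2774

Answer: -9.2774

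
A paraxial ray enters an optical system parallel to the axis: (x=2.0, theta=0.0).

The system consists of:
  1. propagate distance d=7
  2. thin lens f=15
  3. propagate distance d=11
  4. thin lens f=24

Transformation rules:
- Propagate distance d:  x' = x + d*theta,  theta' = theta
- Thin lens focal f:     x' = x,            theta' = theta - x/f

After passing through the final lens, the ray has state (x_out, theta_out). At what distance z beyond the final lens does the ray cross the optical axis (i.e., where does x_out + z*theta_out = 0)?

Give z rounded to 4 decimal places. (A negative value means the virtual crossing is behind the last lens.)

Answer: 3.4286

Derivation:
Initial: x=2.0000 theta=0.0000
After 1 (propagate distance d=7): x=2.0000 theta=0.0000
After 2 (thin lens f=15): x=2.0000 theta=-2/15 (≈-0.1333)
After 3 (propagate distance d=11): x=8/15 (≈0.5333) theta=-2/15 (≈-0.1333)
After 4 (thin lens f=24): x=8/15 (≈0.5333) theta=-7/45 (≈-0.1556)
z_focus = -x_out/theta_out = -(8/15)/(-7/45) = 24/7 ≈ 3.4286
Rounded to 4 decimal places: z = 3.4286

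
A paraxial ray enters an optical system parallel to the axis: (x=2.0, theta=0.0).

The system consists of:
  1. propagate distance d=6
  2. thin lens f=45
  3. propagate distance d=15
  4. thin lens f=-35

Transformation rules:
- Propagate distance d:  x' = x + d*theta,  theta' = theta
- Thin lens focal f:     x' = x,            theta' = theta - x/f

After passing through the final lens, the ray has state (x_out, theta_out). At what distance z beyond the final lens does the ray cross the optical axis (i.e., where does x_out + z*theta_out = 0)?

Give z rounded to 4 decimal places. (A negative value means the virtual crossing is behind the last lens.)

Initial: x=2.0000 theta=0.0000
After 1 (propagate distance d=6): x=2.0000 theta=0.0000
After 2 (thin lens f=45): x=2.0000 theta=-2/45 (≈-0.0444)
After 3 (propagate distance d=15): x=4/3 (≈1.3333) theta=-2/45 (≈-0.0444)
After 4 (thin lens f=-35): x=4/3 (≈1.3333) theta=-2/315 (≈-0.0063)
z_focus = -x_out/theta_out = -(4/3)/(-2/315) = 210.0000
Rounded to 4 decimal places: z = 210.0000

Answer: 210.0000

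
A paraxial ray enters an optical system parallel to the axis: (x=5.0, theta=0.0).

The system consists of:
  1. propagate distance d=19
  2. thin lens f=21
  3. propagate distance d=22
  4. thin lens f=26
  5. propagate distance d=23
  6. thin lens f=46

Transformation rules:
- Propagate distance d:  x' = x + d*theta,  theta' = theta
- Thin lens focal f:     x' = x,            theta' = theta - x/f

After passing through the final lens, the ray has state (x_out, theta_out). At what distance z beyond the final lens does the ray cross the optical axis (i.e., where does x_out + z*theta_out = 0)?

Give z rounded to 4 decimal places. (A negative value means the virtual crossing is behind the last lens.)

Answer: -50.3570

Derivation:
Initial: x=5.0000 theta=0.0000
After 1 (propagate distance d=19): x=5.0000 theta=0.0000
After 2 (thin lens f=21): x=5.0000 theta=-5/21 (≈-0.2381)
After 3 (propagate distance d=22): x=-5/21 (≈-0.2381) theta=-5/21 (≈-0.2381)
After 4 (thin lens f=26): x=-5/21 (≈-0.2381) theta=-125/546 (≈-0.2289)
After 5 (propagate distance d=23): x=-3005/546 (≈-5.5037) theta=-125/546 (≈-0.2289)
After 6 (thin lens f=46): x=-3005/546 (≈-5.5037) theta=-915/8372 (≈-0.1093)
z_focus = -x_out/theta_out = -(-3005/546)/(-915/8372) = -27646/549 ≈ -50.3570
Rounded to 4 decimal places: z = -50.3570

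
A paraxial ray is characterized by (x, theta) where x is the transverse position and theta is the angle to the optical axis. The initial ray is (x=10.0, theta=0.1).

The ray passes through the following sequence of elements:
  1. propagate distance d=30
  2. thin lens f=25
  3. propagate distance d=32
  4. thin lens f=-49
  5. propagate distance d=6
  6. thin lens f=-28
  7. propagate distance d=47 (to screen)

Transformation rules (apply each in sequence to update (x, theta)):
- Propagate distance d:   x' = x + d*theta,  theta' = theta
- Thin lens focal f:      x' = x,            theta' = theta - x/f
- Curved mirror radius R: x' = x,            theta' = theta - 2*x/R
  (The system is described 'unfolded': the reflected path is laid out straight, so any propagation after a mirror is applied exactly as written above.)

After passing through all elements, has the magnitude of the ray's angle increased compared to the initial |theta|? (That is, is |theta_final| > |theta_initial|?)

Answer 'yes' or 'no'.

Initial: x=10.0000 theta=0.1000
After 1 (propagate distance d=30): x=13.0000 theta=0.1000
After 2 (thin lens f=25): x=13.0000 theta=-0.4200
After 3 (propagate distance d=32): x=-0.4400 theta=-0.4200
After 4 (thin lens f=-49): x=-0.4400 theta=-1051/2450 (≈-0.4290)
After 5 (propagate distance d=6): x=-3692/1225 (≈-3.0139) theta=-1051/2450 (≈-0.4290)
After 6 (thin lens f=-28): x=-3692/1225 (≈-3.0139) theta=-9203/17150 (≈-0.5366)
After 7 (propagate distance d=47 (to screen)): x=-484229/17150 (≈-28.2349) theta=-9203/17150 (≈-0.5366)
|theta_initial|=0.1000 |theta_final|=9203/17150 (≈0.5366) -> increased

Answer: yes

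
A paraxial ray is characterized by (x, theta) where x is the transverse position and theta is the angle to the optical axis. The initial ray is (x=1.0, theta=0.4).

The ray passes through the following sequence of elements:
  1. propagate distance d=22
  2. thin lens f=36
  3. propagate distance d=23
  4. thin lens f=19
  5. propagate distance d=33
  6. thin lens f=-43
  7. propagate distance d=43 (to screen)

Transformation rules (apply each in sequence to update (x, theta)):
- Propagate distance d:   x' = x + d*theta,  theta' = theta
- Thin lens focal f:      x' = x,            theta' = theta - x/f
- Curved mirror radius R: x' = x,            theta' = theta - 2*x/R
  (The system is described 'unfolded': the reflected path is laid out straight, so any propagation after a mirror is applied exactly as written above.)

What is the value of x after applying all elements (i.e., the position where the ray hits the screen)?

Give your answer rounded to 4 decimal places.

Answer: -33.6754

Derivation:
Initial: x=1.0000 theta=0.4000
After 1 (propagate distance d=22): x=9.8000 theta=0.4000
After 2 (thin lens f=36): x=9.8000 theta=23/180 (≈0.1278)
After 3 (propagate distance d=23): x=2293/180 (≈12.7389) theta=23/180 (≈0.1278)
After 4 (thin lens f=19): x=2293/180 (≈12.7389) theta=-464/855 (≈-0.5427)
After 5 (propagate distance d=33): x=-17681/3420 (≈-5.1699) theta=-464/855 (≈-0.5427)
After 6 (thin lens f=-43): x=-17681/3420 (≈-5.1699) theta=-5131/7740 (≈-0.6629)
After 7 (propagate distance d=43 (to screen)): x=-3839/114 (≈-33.6754) theta=-5131/7740 (≈-0.6629)
Rounded to 4 decimal places: x = -33.6754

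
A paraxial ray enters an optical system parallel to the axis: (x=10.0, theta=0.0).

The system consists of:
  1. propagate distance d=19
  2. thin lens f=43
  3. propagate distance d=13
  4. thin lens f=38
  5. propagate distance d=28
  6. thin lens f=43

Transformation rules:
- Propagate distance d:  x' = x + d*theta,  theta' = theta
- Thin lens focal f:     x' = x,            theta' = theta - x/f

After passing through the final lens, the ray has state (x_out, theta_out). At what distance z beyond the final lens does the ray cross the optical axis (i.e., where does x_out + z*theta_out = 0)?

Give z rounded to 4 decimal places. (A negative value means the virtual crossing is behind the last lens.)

Answer: -15.2093

Derivation:
Initial: x=10.0000 theta=0.0000
After 1 (propagate distance d=19): x=10.0000 theta=0.0000
After 2 (thin lens f=43): x=10.0000 theta=-10/43 (≈-0.2326)
After 3 (propagate distance d=13): x=300/43 (≈6.9767) theta=-10/43 (≈-0.2326)
After 4 (thin lens f=38): x=300/43 (≈6.9767) theta=-340/817 (≈-0.4162)
After 5 (propagate distance d=28): x=-3820/817 (≈-4.6756) theta=-340/817 (≈-0.4162)
After 6 (thin lens f=43): x=-3820/817 (≈-4.6756) theta=-10800/35131 (≈-0.3074)
z_focus = -x_out/theta_out = -(-3820/817)/(-10800/35131) = -8213/540 ≈ -15.2093
Rounded to 4 decimal places: z = -15.2093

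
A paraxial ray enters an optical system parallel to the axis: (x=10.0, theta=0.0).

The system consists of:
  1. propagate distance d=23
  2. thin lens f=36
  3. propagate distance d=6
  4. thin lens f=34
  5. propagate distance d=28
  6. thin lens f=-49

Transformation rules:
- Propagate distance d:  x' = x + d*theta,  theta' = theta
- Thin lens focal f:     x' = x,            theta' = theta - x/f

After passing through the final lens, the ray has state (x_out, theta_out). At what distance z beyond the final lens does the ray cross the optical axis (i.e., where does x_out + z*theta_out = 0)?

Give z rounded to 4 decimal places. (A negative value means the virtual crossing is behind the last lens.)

Initial: x=10.0000 theta=0.0000
After 1 (propagate distance d=23): x=10.0000 theta=0.0000
After 2 (thin lens f=36): x=10.0000 theta=-5/18 (≈-0.2778)
After 3 (propagate distance d=6): x=25/3 (≈8.3333) theta=-5/18 (≈-0.2778)
After 4 (thin lens f=34): x=25/3 (≈8.3333) theta=-80/153 (≈-0.5229)
After 5 (propagate distance d=28): x=-965/153 (≈-6.3072) theta=-80/153 (≈-0.5229)
After 6 (thin lens f=-49): x=-965/153 (≈-6.3072) theta=-4885/7497 (≈-0.6516)
z_focus = -x_out/theta_out = -(-965/153)/(-4885/7497) = -9457/977 ≈ -9.6796
Rounded to 4 decimal places: z = -9.6796

Answer: -9.6796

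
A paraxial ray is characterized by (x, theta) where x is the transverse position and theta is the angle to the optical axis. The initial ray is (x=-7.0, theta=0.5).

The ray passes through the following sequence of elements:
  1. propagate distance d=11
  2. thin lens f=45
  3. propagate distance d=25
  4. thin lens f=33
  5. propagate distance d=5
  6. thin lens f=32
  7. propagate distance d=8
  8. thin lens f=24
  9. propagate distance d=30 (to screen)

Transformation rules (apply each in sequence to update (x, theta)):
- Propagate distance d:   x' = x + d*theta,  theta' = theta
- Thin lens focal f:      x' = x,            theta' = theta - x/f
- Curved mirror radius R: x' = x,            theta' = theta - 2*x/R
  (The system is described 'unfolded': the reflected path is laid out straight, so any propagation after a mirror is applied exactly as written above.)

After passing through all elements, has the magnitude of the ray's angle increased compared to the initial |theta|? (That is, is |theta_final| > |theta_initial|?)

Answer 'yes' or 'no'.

Answer: yes

Derivation:
Initial: x=-7.0000 theta=0.5000
After 1 (propagate distance d=11): x=-1.5000 theta=0.5000
After 2 (thin lens f=45): x=-1.5000 theta=8/15 (≈0.5333)
After 3 (propagate distance d=25): x=71/6 (≈11.8333) theta=8/15 (≈0.5333)
After 4 (thin lens f=33): x=71/6 (≈11.8333) theta=173/990 (≈0.1747)
After 5 (propagate distance d=5): x=1258/99 (≈12.7071) theta=173/990 (≈0.1747)
After 6 (thin lens f=32): x=1258/99 (≈12.7071) theta=-587/2640 (≈-0.2223)
After 7 (propagate distance d=8): x=10819/990 (≈10.9283) theta=-587/2640 (≈-0.2223)
After 8 (thin lens f=24): x=10819/990 (≈10.9283) theta=-8051/11880 (≈-0.6777)
After 9 (propagate distance d=30 (to screen)): x=-18617/1980 (≈-9.4025) theta=-8051/11880 (≈-0.6777)
|theta_initial|=0.5000 |theta_final|=8051/11880 (≈0.6777) -> increased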